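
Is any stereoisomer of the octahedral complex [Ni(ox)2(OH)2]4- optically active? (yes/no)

In an octahedral complex each vertex has one trans partner and four cis neighbours.
Each ox is bidentate and must span two cis positions.
Working through the distinct placements yields 2 geometric isomers: OH trans; OH cis (chiral).
One of these lacks any improper symmetry element and so occurs as an enantiomeric pair, giving 2 + 1 = 3 stereoisomers in total.

yes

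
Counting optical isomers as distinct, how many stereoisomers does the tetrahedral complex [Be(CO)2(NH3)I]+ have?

1

All four vertices of a tetrahedron are equivalent and mutually adjacent, so cis/trans isomerism cannot arise.
Only one geometric arrangement is possible.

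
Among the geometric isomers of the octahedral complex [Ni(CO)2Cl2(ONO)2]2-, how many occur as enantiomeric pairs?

The six octahedral sites form three mutually perpendicular trans pairs.
There are 5 geometric isomers: CO trans, Cl trans, ONO trans; CO trans, Cl cis, ONO cis; CO cis, Cl cis, ONO trans; CO cis, Cl cis, ONO cis (chiral); CO cis, Cl trans, ONO cis.
One of these lacks any improper symmetry element and so occurs as an enantiomeric pair, giving 5 + 1 = 6 stereoisomers in total.

1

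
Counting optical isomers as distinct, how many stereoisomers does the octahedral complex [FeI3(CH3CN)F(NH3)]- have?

An octahedron has six vertices in three trans pairs; every non-trans pair is cis.
The distinct arrangements are (4 in all): I mer (3 arrangements); I fac (chiral).
One of these lacks any improper symmetry element and so occurs as an enantiomeric pair, giving 4 + 1 = 5 stereoisomers in total.

5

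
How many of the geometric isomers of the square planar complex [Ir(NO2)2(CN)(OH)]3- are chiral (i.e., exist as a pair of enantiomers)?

The distinct arrangements are (2 in all): NO2 cis; NO2 trans.
Each arrangement has an internal mirror plane or centre of symmetry, so none is chiral.

0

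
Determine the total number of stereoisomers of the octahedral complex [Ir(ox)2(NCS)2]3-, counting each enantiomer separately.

3

In an octahedral complex each vertex has one trans partner and four cis neighbours.
Each ox is bidentate and must span two cis positions.
Systematic placement gives 2 geometric isomers: NCS trans; NCS cis (chiral).
One of these lacks any improper symmetry element and so occurs as an enantiomeric pair, giving 2 + 1 = 3 stereoisomers in total.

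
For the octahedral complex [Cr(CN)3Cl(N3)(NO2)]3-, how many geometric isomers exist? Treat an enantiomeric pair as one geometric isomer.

In an octahedral complex each vertex has one trans partner and four cis neighbours.
There are 4 geometric isomers: CN mer (3 arrangements); CN fac (chiral).

4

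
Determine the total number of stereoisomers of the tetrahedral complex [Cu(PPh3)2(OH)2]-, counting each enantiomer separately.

All four vertices of a tetrahedron are equivalent and mutually adjacent, so cis/trans isomerism cannot arise.
Only one geometric arrangement is possible.

1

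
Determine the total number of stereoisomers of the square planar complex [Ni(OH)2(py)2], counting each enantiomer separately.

A square has two trans pairs of vertices; adjacent vertices are cis.
Working through the distinct placements yields 2 geometric isomers: OH cis; OH trans.
Each arrangement has an internal mirror plane or centre of symmetry, so none is chiral.

2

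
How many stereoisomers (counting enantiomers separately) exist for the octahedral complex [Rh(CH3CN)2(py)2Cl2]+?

6

In an octahedral complex each vertex has one trans partner and four cis neighbours.
The distinct arrangements are (5 in all): CH3CN trans, py trans, Cl trans; CH3CN trans, py cis, Cl cis; CH3CN cis, py trans, Cl cis; CH3CN cis, py cis, Cl cis (chiral); CH3CN cis, py cis, Cl trans.
One of these lacks any improper symmetry element and so occurs as an enantiomeric pair, giving 5 + 1 = 6 stereoisomers in total.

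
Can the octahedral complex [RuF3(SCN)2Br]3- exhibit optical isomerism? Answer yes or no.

no

There are 3 geometric isomers: F mer, SCN trans; F fac, SCN cis; F mer, SCN cis.
Each arrangement has an internal mirror plane or centre of symmetry, so none is chiral.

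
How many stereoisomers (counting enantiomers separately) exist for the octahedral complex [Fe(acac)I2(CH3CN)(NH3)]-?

6

The six octahedral sites form three mutually perpendicular trans pairs.
Each acac is bidentate and must span two cis positions.
Working through the distinct placements yields 4 geometric isomers: I cis (3 arrangements, 2 chiral); I trans.
Of these, 2 lack any improper symmetry element and so occur as enantiomeric pairs, giving 4 + 2 = 6 stereoisomers in total.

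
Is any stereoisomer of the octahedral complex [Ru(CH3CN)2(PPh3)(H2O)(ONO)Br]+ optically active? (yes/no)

yes

The six octahedral sites form three mutually perpendicular trans pairs.
Exhaustive case analysis gives 9 geometric isomers.
Of these, 6 lack any improper symmetry element and so occur as enantiomeric pairs, giving 9 + 6 = 15 stereoisomers in total.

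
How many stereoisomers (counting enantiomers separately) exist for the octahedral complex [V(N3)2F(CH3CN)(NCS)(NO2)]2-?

15

Exhaustive case analysis gives 9 geometric isomers.
Of these, 6 lack any improper symmetry element and so occur as enantiomeric pairs, giving 9 + 6 = 15 stereoisomers in total.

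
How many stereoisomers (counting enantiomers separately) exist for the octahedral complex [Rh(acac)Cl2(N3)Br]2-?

Each acac is bidentate and must span two cis positions.
Systematic placement gives 4 geometric isomers: Cl cis (3 arrangements, 2 chiral); Cl trans.
Of these, 2 lack any improper symmetry element and so occur as enantiomeric pairs, giving 4 + 2 = 6 stereoisomers in total.

6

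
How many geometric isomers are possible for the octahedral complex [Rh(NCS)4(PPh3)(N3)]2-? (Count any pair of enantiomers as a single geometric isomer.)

In an octahedral complex each vertex has one trans partner and four cis neighbours.
Systematic placement gives 2 geometric isomers: PPh3 and N3 mutually cis; PPh3 and N3 mutually trans.

2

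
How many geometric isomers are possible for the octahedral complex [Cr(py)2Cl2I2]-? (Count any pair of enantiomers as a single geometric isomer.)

In an octahedral complex each vertex has one trans partner and four cis neighbours.
The distinct arrangements are (5 in all): py trans, Cl trans, I trans; py cis, Cl trans, I cis; py trans, Cl cis, I cis; py cis, Cl cis, I cis (chiral); py cis, Cl cis, I trans.

5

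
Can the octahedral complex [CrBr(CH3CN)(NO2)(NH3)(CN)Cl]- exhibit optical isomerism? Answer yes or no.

yes

In an octahedral complex each vertex has one trans partner and four cis neighbours.
Exhaustive case analysis gives 15 geometric isomers.
Of these, 15 lack any improper symmetry element and so occur as enantiomeric pairs, giving 15 + 15 = 30 stereoisomers in total.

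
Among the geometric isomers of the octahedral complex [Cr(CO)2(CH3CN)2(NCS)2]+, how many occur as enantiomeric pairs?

1

The six octahedral sites form three mutually perpendicular trans pairs.
Systematic placement gives 5 geometric isomers: CO trans, CH3CN trans, NCS trans; CO cis, CH3CN trans, NCS cis; CO cis, CH3CN cis, NCS trans; CO cis, CH3CN cis, NCS cis (chiral); CO trans, CH3CN cis, NCS cis.
One of these lacks any improper symmetry element and so occurs as an enantiomeric pair, giving 5 + 1 = 6 stereoisomers in total.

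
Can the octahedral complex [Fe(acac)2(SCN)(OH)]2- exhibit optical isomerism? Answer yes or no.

yes

Each acac is bidentate and must span two cis positions.
The distinct arrangements are (2 in all): SCN and OH mutually trans; SCN and OH mutually cis (chiral).
One of these lacks any improper symmetry element and so occurs as an enantiomeric pair, giving 2 + 1 = 3 stereoisomers in total.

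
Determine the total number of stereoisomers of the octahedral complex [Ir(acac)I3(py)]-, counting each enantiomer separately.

An octahedron has six vertices in three trans pairs; every non-trans pair is cis.
Each acac is bidentate and must span two cis positions.
Systematic placement gives 2 geometric isomers: I mer; I fac.
Each arrangement has an internal mirror plane or centre of symmetry, so none is chiral.

2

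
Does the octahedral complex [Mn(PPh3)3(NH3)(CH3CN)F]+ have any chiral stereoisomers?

yes

In an octahedral complex each vertex has one trans partner and four cis neighbours.
Working through the distinct placements yields 4 geometric isomers: PPh3 mer (3 arrangements); PPh3 fac (chiral).
One of these lacks any improper symmetry element and so occurs as an enantiomeric pair, giving 4 + 1 = 5 stereoisomers in total.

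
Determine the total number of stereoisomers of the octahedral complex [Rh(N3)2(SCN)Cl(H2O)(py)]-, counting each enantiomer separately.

In an octahedral complex each vertex has one trans partner and four cis neighbours.
Systematic enumeration (placing each ligand type in turn and discarding arrangements equivalent by rotation or reflection) gives 9 geometric isomers.
Of these, 6 lack any improper symmetry element and so occur as enantiomeric pairs, giving 9 + 6 = 15 stereoisomers in total.

15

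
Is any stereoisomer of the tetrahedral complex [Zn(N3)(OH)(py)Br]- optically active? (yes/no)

yes

Only one geometric arrangement is possible; it has no improper symmetry element, so it exists as a pair of enantiomers (2 stereoisomers).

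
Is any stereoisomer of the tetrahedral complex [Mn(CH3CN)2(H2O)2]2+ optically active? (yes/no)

no

All four vertices of a tetrahedron are equivalent and mutually adjacent, so cis/trans isomerism cannot arise.
Only one geometric arrangement is possible.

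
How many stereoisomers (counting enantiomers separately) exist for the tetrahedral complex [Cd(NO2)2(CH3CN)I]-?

In a tetrahedral complex all four positions are equivalent and every pair of ligands is adjacent — there is no cis/trans distinction.
Only one geometric arrangement is possible.

1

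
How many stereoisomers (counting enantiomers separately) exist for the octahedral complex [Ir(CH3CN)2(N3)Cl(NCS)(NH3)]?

15

In an octahedral complex each vertex has one trans partner and four cis neighbours.
Systematic enumeration (placing each ligand type in turn and discarding arrangements equivalent by rotation or reflection) gives 9 geometric isomers.
Of these, 6 lack any improper symmetry element and so occur as enantiomeric pairs, giving 9 + 6 = 15 stereoisomers in total.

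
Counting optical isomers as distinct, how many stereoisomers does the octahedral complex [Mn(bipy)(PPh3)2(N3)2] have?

4

In an octahedral complex each vertex has one trans partner and four cis neighbours.
Each bipy is bidentate and must span two cis positions.
There are 3 geometric isomers: PPh3 cis, N3 trans; PPh3 cis, N3 cis (chiral); PPh3 trans, N3 cis.
One of these lacks any improper symmetry element and so occurs as an enantiomeric pair, giving 3 + 1 = 4 stereoisomers in total.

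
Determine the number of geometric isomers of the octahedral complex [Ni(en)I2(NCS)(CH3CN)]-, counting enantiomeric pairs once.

4

In an octahedral complex each vertex has one trans partner and four cis neighbours.
Each en is bidentate and must span two cis positions.
Systematic placement gives 4 geometric isomers: I cis (3 arrangements, 2 chiral); I trans.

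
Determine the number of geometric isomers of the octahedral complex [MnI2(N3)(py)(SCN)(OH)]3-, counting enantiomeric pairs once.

9

Placing the ligands in turn and identifying arrangements related by rotation or reflection leaves 9 distinct geometric isomers.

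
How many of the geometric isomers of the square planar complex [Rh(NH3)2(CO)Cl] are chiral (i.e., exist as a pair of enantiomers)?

In a square planar complex each vertex has one trans partner and two cis neighbours.
The distinct arrangements are (2 in all): NH3 cis; NH3 trans.
Each arrangement has an internal mirror plane or centre of symmetry, so none is chiral.

0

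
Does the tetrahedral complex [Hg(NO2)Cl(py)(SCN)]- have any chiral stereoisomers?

In a tetrahedral complex all four positions are equivalent and every pair of ligands is adjacent — there is no cis/trans distinction.
Only one geometric arrangement is possible; it has no improper symmetry element, so it exists as a pair of enantiomers (2 stereoisomers).

yes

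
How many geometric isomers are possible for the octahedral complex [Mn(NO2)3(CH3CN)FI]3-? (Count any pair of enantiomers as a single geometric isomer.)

An octahedron has six vertices in three trans pairs; every non-trans pair is cis.
The distinct arrangements are (4 in all): NO2 mer (3 arrangements); NO2 fac (chiral).

4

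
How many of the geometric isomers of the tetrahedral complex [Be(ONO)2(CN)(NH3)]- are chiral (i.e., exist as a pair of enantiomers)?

All four vertices of a tetrahedron are equivalent and mutually adjacent, so cis/trans isomerism cannot arise.
Only one geometric arrangement is possible.

0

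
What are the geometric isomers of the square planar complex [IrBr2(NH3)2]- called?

Systematic placement gives 2 geometric isomers: Br cis; Br trans.

cis and trans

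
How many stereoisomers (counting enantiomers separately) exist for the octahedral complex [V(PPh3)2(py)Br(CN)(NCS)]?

In an octahedral complex each vertex has one trans partner and four cis neighbours.
Exhaustive case analysis gives 9 geometric isomers.
Of these, 6 lack any improper symmetry element and so occur as enantiomeric pairs, giving 9 + 6 = 15 stereoisomers in total.

15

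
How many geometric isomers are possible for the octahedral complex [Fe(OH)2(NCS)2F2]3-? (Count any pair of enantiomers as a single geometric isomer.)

An octahedron has six vertices in three trans pairs; every non-trans pair is cis.
Working through the distinct placements yields 5 geometric isomers: OH trans, NCS trans, F trans; OH cis, NCS cis, F trans; OH trans, NCS cis, F cis; OH cis, NCS cis, F cis (chiral); OH cis, NCS trans, F cis.

5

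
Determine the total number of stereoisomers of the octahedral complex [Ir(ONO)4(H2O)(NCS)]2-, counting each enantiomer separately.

In an octahedral complex each vertex has one trans partner and four cis neighbours.
Systematic placement gives 2 geometric isomers: H2O and NCS mutually trans; H2O and NCS mutually cis.
Each arrangement has an internal mirror plane or centre of symmetry, so none is chiral.

2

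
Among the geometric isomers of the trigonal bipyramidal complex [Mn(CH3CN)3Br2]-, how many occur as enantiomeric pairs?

There are 3 geometric isomers: Br both axial; Br one axial, one equatorial; Br both equatorial.
Each arrangement has an internal mirror plane or centre of symmetry, so none is chiral.

0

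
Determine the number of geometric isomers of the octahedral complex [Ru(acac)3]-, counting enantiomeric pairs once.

In an octahedral complex each vertex has one trans partner and four cis neighbours.
Each acac is bidentate and must span two cis positions.
Only one geometric arrangement is possible; it has no improper symmetry element, so it exists as a pair of enantiomers (2 stereoisomers).

1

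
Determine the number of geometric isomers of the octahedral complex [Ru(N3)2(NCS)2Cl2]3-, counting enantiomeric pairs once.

There are 5 geometric isomers: N3 trans, NCS trans, Cl trans; N3 cis, NCS cis, Cl trans; N3 cis, NCS trans, Cl cis; N3 cis, NCS cis, Cl cis (chiral); N3 trans, NCS cis, Cl cis.

5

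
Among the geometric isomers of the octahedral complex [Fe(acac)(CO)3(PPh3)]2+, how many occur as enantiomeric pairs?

0

Each acac is bidentate and must span two cis positions.
Systematic placement gives 2 geometric isomers: CO mer; CO fac.
Each arrangement has an internal mirror plane or centre of symmetry, so none is chiral.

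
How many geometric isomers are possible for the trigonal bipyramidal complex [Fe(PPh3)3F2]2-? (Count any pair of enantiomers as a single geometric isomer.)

A trigonal bipyramid has two axial and three equatorial sites, which are chemically inequivalent.
Systematic placement gives 3 geometric isomers: F both axial; F one axial, one equatorial; F both equatorial.

3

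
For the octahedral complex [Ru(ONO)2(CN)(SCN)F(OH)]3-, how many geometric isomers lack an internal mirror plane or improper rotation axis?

6

In an octahedral complex each vertex has one trans partner and four cis neighbours.
Exhaustive case analysis gives 9 geometric isomers.
Of these, 6 lack any improper symmetry element and so occur as enantiomeric pairs, giving 9 + 6 = 15 stereoisomers in total.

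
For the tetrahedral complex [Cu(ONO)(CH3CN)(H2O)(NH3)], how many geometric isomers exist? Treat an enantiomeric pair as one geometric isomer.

1

In a tetrahedral complex all four positions are equivalent and every pair of ligands is adjacent — there is no cis/trans distinction.
Only one geometric arrangement is possible; it has no improper symmetry element, so it exists as a pair of enantiomers (2 stereoisomers).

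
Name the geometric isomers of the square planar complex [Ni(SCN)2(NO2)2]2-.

cis and trans

In a square planar complex each vertex has one trans partner and two cis neighbours.
Working through the distinct placements yields 2 geometric isomers: SCN cis; SCN trans.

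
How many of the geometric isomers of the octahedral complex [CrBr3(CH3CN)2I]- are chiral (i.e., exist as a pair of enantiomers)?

0

The six octahedral sites form three mutually perpendicular trans pairs.
There are 3 geometric isomers: Br mer, CH3CN cis; Br mer, CH3CN trans; Br fac, CH3CN cis.
Each arrangement has an internal mirror plane or centre of symmetry, so none is chiral.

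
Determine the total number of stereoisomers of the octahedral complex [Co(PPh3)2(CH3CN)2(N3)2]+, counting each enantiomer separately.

6

There are 5 geometric isomers: PPh3 trans, CH3CN trans, N3 trans; PPh3 cis, CH3CN trans, N3 cis; PPh3 trans, CH3CN cis, N3 cis; PPh3 cis, CH3CN cis, N3 cis (chiral); PPh3 cis, CH3CN cis, N3 trans.
One of these lacks any improper symmetry element and so occurs as an enantiomeric pair, giving 5 + 1 = 6 stereoisomers in total.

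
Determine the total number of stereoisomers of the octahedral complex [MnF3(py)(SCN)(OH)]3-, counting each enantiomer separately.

5

In an octahedral complex each vertex has one trans partner and four cis neighbours.
There are 4 geometric isomers: F mer (3 arrangements); F fac (chiral).
One of these lacks any improper symmetry element and so occurs as an enantiomeric pair, giving 4 + 1 = 5 stereoisomers in total.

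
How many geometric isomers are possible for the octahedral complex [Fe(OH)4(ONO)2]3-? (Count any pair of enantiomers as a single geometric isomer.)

2

The six octahedral sites form three mutually perpendicular trans pairs.
Systematic placement gives 2 geometric isomers: ONO trans; ONO cis.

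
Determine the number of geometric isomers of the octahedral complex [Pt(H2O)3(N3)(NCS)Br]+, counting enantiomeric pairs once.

4

The six octahedral sites form three mutually perpendicular trans pairs.
Working through the distinct placements yields 4 geometric isomers: H2O mer (3 arrangements); H2O fac (chiral).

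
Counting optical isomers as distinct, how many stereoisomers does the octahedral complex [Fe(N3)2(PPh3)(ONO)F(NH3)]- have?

15

In an octahedral complex each vertex has one trans partner and four cis neighbours.
Placing the ligands in turn and identifying arrangements related by rotation or reflection leaves 9 distinct geometric isomers.
Of these, 6 lack any improper symmetry element and so occur as enantiomeric pairs, giving 9 + 6 = 15 stereoisomers in total.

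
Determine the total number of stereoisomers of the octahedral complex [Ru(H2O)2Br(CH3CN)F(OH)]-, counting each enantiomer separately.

In an octahedral complex each vertex has one trans partner and four cis neighbours.
Placing the ligands in turn and identifying arrangements related by rotation or reflection leaves 9 distinct geometric isomers.
Of these, 6 lack any improper symmetry element and so occur as enantiomeric pairs, giving 9 + 6 = 15 stereoisomers in total.

15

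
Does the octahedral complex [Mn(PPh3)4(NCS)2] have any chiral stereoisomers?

no

In an octahedral complex each vertex has one trans partner and four cis neighbours.
There are 2 geometric isomers: NCS trans; NCS cis.
Each arrangement has an internal mirror plane or centre of symmetry, so none is chiral.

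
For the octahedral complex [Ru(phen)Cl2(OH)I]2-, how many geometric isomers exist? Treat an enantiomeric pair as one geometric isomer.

The six octahedral sites form three mutually perpendicular trans pairs.
Each phen is bidentate and must span two cis positions.
The distinct arrangements are (4 in all): Cl trans; Cl cis (3 arrangements, 2 chiral).

4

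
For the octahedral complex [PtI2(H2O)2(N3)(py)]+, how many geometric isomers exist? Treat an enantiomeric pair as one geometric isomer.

In an octahedral complex each vertex has one trans partner and four cis neighbours.
The distinct arrangements are (6 in all): I trans, H2O trans; I cis, H2O trans; I cis, H2O cis (3 arrangements, 2 chiral); I trans, H2O cis.

6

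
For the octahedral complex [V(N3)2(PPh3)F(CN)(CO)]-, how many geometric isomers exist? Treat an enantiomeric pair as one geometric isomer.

9

An octahedron has six vertices in three trans pairs; every non-trans pair is cis.
Systematic enumeration (placing each ligand type in turn and discarding arrangements equivalent by rotation or reflection) gives 9 geometric isomers.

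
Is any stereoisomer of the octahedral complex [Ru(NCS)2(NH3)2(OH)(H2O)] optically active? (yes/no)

yes

Working through the distinct placements yields 6 geometric isomers: NCS cis, NH3 cis (3 arrangements, 2 chiral); NCS cis, NH3 trans; NCS trans, NH3 cis; NCS trans, NH3 trans.
Of these, 2 lack any improper symmetry element and so occur as enantiomeric pairs, giving 6 + 2 = 8 stereoisomers in total.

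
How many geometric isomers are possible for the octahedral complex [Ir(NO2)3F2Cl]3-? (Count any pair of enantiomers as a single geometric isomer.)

In an octahedral complex each vertex has one trans partner and four cis neighbours.
Working through the distinct placements yields 3 geometric isomers: NO2 mer, F cis; NO2 mer, F trans; NO2 fac, F cis.

3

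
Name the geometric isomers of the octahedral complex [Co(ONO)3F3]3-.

fac and mer

The six octahedral sites form three mutually perpendicular trans pairs.
Working through the distinct placements yields 2 geometric isomers: ONO mer; ONO fac.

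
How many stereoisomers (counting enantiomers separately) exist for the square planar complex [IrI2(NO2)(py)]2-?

2

A square has two trans pairs of vertices; adjacent vertices are cis.
Working through the distinct placements yields 2 geometric isomers: I cis; I trans.
Each arrangement has an internal mirror plane or centre of symmetry, so none is chiral.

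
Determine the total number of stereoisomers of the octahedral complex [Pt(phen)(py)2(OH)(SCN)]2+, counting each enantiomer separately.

6

Each phen is bidentate and must span two cis positions.
Systematic placement gives 4 geometric isomers: py cis (3 arrangements, 2 chiral); py trans.
Of these, 2 lack any improper symmetry element and so occur as enantiomeric pairs, giving 4 + 2 = 6 stereoisomers in total.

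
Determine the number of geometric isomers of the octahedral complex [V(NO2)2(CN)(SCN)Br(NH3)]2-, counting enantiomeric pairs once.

9

An octahedron has six vertices in three trans pairs; every non-trans pair is cis.
Systematic enumeration (placing each ligand type in turn and discarding arrangements equivalent by rotation or reflection) gives 9 geometric isomers.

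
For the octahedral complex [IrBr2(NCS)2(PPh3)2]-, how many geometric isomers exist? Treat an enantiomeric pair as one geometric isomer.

In an octahedral complex each vertex has one trans partner and four cis neighbours.
There are 5 geometric isomers: Br trans, NCS trans, PPh3 trans; Br trans, NCS cis, PPh3 cis; Br cis, NCS cis, PPh3 trans; Br cis, NCS cis, PPh3 cis (chiral); Br cis, NCS trans, PPh3 cis.

5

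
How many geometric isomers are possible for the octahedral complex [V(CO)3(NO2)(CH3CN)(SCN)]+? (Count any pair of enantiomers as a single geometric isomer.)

Working through the distinct placements yields 4 geometric isomers: CO mer (3 arrangements); CO fac (chiral).

4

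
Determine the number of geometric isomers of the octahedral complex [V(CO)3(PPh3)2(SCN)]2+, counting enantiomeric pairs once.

Working through the distinct placements yields 3 geometric isomers: CO mer, PPh3 cis; CO mer, PPh3 trans; CO fac, PPh3 cis.

3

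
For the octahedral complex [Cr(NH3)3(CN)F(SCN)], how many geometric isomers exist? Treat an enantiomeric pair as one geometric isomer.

4

The distinct arrangements are (4 in all): NH3 mer (3 arrangements); NH3 fac (chiral).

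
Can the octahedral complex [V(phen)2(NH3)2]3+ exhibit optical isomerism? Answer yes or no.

Each phen is bidentate and must span two cis positions.
Systematic placement gives 2 geometric isomers: NH3 trans; NH3 cis (chiral).
One of these lacks any improper symmetry element and so occurs as an enantiomeric pair, giving 2 + 1 = 3 stereoisomers in total.

yes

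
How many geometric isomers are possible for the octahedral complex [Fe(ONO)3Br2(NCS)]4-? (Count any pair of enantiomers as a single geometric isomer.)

3

An octahedron has six vertices in three trans pairs; every non-trans pair is cis.
Working through the distinct placements yields 3 geometric isomers: ONO mer, Br trans; ONO mer, Br cis; ONO fac, Br cis.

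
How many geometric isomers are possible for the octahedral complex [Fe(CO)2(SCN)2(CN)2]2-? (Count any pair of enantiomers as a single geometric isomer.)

There are 5 geometric isomers: CO trans, SCN trans, CN trans; CO cis, SCN cis, CN trans; CO cis, SCN trans, CN cis; CO cis, SCN cis, CN cis (chiral); CO trans, SCN cis, CN cis.

5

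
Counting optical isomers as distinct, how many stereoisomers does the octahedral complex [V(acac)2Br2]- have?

3

In an octahedral complex each vertex has one trans partner and four cis neighbours.
Each acac is bidentate and must span two cis positions.
Working through the distinct placements yields 2 geometric isomers: Br trans; Br cis (chiral).
One of these lacks any improper symmetry element and so occurs as an enantiomeric pair, giving 2 + 1 = 3 stereoisomers in total.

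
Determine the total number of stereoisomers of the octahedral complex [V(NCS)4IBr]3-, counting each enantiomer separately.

2

The six octahedral sites form three mutually perpendicular trans pairs.
Systematic placement gives 2 geometric isomers: I and Br mutually trans; I and Br mutually cis.
Each arrangement has an internal mirror plane or centre of symmetry, so none is chiral.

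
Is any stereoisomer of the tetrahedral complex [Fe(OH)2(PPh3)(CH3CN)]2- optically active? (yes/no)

In a tetrahedral complex all four positions are equivalent and every pair of ligands is adjacent — there is no cis/trans distinction.
Only one geometric arrangement is possible.

no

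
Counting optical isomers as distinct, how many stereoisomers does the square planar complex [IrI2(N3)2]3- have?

A square has two trans pairs of vertices; adjacent vertices are cis.
The distinct arrangements are (2 in all): I cis; I trans.
Each arrangement has an internal mirror plane or centre of symmetry, so none is chiral.

2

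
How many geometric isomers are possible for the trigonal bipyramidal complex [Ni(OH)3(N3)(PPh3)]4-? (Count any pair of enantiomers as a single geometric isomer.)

A trigonal bipyramid has two axial and three equatorial sites, which are chemically inequivalent.
The distinct arrangements are (4 in all): N3 axial, PPh3 equatorial; N3 axial, PPh3 axial; N3 equatorial, PPh3 equatorial; N3 equatorial, PPh3 axial.

4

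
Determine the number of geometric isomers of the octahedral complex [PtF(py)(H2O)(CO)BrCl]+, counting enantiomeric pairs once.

15

An octahedron has six vertices in three trans pairs; every non-trans pair is cis.
Systematic enumeration (placing each ligand type in turn and discarding arrangements equivalent by rotation or reflection) gives 15 geometric isomers.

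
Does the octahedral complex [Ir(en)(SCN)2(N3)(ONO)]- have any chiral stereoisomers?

yes

Each en is bidentate and must span two cis positions.
The distinct arrangements are (4 in all): SCN cis (3 arrangements, 2 chiral); SCN trans.
Of these, 2 lack any improper symmetry element and so occur as enantiomeric pairs, giving 4 + 2 = 6 stereoisomers in total.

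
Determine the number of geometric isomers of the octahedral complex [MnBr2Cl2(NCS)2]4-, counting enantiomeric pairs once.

5

In an octahedral complex each vertex has one trans partner and four cis neighbours.
Systematic placement gives 5 geometric isomers: Br trans, Cl trans, NCS trans; Br trans, Cl cis, NCS cis; Br cis, Cl cis, NCS trans; Br cis, Cl cis, NCS cis (chiral); Br cis, Cl trans, NCS cis.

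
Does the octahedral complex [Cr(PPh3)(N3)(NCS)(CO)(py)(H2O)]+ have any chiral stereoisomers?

The six octahedral sites form three mutually perpendicular trans pairs.
Exhaustive case analysis gives 15 geometric isomers.
Of these, 15 lack any improper symmetry element and so occur as enantiomeric pairs, giving 15 + 15 = 30 stereoisomers in total.

yes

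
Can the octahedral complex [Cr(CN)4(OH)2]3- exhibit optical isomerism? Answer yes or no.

no

Systematic placement gives 2 geometric isomers: OH trans; OH cis.
Each arrangement has an internal mirror plane or centre of symmetry, so none is chiral.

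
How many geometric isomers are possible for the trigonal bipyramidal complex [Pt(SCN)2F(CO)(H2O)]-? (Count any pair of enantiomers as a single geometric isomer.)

7

A trigonal bipyramid has two axial and three equatorial sites, which are chemically inequivalent.
Systematic enumeration (placing each ligand type in turn and discarding arrangements equivalent by rotation or reflection) gives 7 geometric isomers.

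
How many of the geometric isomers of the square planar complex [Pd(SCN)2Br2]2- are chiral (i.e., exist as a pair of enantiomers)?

0

Systematic placement gives 2 geometric isomers: SCN cis; SCN trans.
Each arrangement has an internal mirror plane or centre of symmetry, so none is chiral.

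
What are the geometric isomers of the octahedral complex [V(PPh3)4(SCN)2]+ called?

cis and trans

An octahedron has six vertices in three trans pairs; every non-trans pair is cis.
There are 2 geometric isomers: SCN trans; SCN cis.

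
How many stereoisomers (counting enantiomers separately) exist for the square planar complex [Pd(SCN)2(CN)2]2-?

A square has two trans pairs of vertices; adjacent vertices are cis.
Systematic placement gives 2 geometric isomers: SCN cis; SCN trans.
Each arrangement has an internal mirror plane or centre of symmetry, so none is chiral.

2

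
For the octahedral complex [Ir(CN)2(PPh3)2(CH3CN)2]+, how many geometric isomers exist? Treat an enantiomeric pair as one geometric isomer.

5

In an octahedral complex each vertex has one trans partner and four cis neighbours.
Working through the distinct placements yields 5 geometric isomers: CN trans, PPh3 trans, CH3CN trans; CN cis, PPh3 cis, CH3CN trans; CN cis, PPh3 trans, CH3CN cis; CN cis, PPh3 cis, CH3CN cis (chiral); CN trans, PPh3 cis, CH3CN cis.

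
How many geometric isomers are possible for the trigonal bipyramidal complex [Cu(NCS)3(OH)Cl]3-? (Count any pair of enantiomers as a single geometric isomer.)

4

There are 4 geometric isomers: OH equatorial, Cl axial; OH axial, Cl axial; OH equatorial, Cl equatorial; OH axial, Cl equatorial.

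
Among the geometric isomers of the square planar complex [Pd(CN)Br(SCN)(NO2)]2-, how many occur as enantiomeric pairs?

A square has two trans pairs of vertices; adjacent vertices are cis.
There are 3 geometric isomers: (Br/NO2 trans, CN/SCN trans); (Br/SCN trans, CN/NO2 trans); (Br/CN trans, NO2/SCN trans).
Each arrangement has an internal mirror plane or centre of symmetry, so none is chiral.

0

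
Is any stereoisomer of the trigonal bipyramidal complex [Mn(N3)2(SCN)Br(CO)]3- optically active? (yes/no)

yes

A trigonal bipyramid has two axial and three equatorial sites, which are chemically inequivalent.
Exhaustive case analysis gives 7 geometric isomers.
Of these, 3 lack any improper symmetry element and so occur as enantiomeric pairs, giving 7 + 3 = 10 stereoisomers in total.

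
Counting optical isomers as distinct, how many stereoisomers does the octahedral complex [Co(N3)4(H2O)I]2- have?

The distinct arrangements are (2 in all): H2O and I mutually trans; H2O and I mutually cis.
Each arrangement has an internal mirror plane or centre of symmetry, so none is chiral.

2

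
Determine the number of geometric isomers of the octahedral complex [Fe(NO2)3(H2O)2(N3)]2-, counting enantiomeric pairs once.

An octahedron has six vertices in three trans pairs; every non-trans pair is cis.
Working through the distinct placements yields 3 geometric isomers: NO2 mer, H2O trans; NO2 mer, H2O cis; NO2 fac, H2O cis.

3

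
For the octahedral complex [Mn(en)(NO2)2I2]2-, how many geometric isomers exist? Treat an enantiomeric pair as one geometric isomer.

An octahedron has six vertices in three trans pairs; every non-trans pair is cis.
Each en is bidentate and must span two cis positions.
Systematic placement gives 3 geometric isomers: NO2 cis, I trans; NO2 cis, I cis (chiral); NO2 trans, I cis.

3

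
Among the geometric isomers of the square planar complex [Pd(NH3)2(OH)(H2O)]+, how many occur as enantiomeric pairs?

0

A square has two trans pairs of vertices; adjacent vertices are cis.
There are 2 geometric isomers: NH3 cis; NH3 trans.
Each arrangement has an internal mirror plane or centre of symmetry, so none is chiral.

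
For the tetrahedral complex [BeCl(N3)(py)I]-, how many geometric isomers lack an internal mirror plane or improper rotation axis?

1

In a tetrahedral complex all four positions are equivalent and every pair of ligands is adjacent — there is no cis/trans distinction.
Only one geometric arrangement is possible; it has no improper symmetry element, so it exists as a pair of enantiomers (2 stereoisomers).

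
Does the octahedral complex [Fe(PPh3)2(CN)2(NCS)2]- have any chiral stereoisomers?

An octahedron has six vertices in three trans pairs; every non-trans pair is cis.
The distinct arrangements are (5 in all): PPh3 trans, CN trans, NCS trans; PPh3 cis, CN trans, NCS cis; PPh3 trans, CN cis, NCS cis; PPh3 cis, CN cis, NCS cis (chiral); PPh3 cis, CN cis, NCS trans.
One of these lacks any improper symmetry element and so occurs as an enantiomeric pair, giving 5 + 1 = 6 stereoisomers in total.

yes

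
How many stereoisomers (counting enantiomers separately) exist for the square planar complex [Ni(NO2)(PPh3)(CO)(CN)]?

3

In a square planar complex each vertex has one trans partner and two cis neighbours.
Systematic placement gives 3 geometric isomers: (CN/NO2 trans, CO/PPh3 trans); (CN/PPh3 trans, CO/NO2 trans); (CN/CO trans, NO2/PPh3 trans).
Each arrangement has an internal mirror plane or centre of symmetry, so none is chiral.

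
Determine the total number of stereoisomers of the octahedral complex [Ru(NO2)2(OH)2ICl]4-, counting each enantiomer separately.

The six octahedral sites form three mutually perpendicular trans pairs.
The distinct arrangements are (6 in all): NO2 trans, OH trans; NO2 cis, OH cis (3 arrangements, 2 chiral); NO2 cis, OH trans; NO2 trans, OH cis.
Of these, 2 lack any improper symmetry element and so occur as enantiomeric pairs, giving 6 + 2 = 8 stereoisomers in total.

8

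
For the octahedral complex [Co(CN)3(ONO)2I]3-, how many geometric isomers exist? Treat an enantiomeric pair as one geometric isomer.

3

There are 3 geometric isomers: CN mer, ONO trans; CN mer, ONO cis; CN fac, ONO cis.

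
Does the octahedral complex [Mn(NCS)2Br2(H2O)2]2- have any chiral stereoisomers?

yes

An octahedron has six vertices in three trans pairs; every non-trans pair is cis.
Working through the distinct placements yields 5 geometric isomers: NCS trans, Br trans, H2O trans; NCS cis, Br trans, H2O cis; NCS trans, Br cis, H2O cis; NCS cis, Br cis, H2O cis (chiral); NCS cis, Br cis, H2O trans.
One of these lacks any improper symmetry element and so occurs as an enantiomeric pair, giving 5 + 1 = 6 stereoisomers in total.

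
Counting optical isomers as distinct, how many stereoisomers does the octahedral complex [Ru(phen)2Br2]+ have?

An octahedron has six vertices in three trans pairs; every non-trans pair is cis.
Each phen is bidentate and must span two cis positions.
Working through the distinct placements yields 2 geometric isomers: Br trans; Br cis (chiral).
One of these lacks any improper symmetry element and so occurs as an enantiomeric pair, giving 2 + 1 = 3 stereoisomers in total.

3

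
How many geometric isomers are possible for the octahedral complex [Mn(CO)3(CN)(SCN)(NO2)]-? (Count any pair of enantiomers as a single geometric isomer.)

4

The six octahedral sites form three mutually perpendicular trans pairs.
Systematic placement gives 4 geometric isomers: CO mer (3 arrangements); CO fac (chiral).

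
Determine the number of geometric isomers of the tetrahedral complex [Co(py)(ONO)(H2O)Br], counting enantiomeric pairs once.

1

All four vertices of a tetrahedron are equivalent and mutually adjacent, so cis/trans isomerism cannot arise.
Only one geometric arrangement is possible; it has no improper symmetry element, so it exists as a pair of enantiomers (2 stereoisomers).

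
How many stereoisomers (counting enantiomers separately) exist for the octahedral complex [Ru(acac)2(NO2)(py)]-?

Each acac is bidentate and must span two cis positions.
The distinct arrangements are (2 in all): NO2 and py mutually cis (chiral); NO2 and py mutually trans.
One of these lacks any improper symmetry element and so occurs as an enantiomeric pair, giving 2 + 1 = 3 stereoisomers in total.

3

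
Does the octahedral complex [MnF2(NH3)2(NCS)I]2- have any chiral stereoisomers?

yes

The six octahedral sites form three mutually perpendicular trans pairs.
The distinct arrangements are (6 in all): F trans, NH3 trans; F trans, NH3 cis; F cis, NH3 trans; F cis, NH3 cis (3 arrangements, 2 chiral).
Of these, 2 lack any improper symmetry element and so occur as enantiomeric pairs, giving 6 + 2 = 8 stereoisomers in total.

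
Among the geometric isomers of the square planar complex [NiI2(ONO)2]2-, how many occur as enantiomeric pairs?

In a square planar complex each vertex has one trans partner and two cis neighbours.
Working through the distinct placements yields 2 geometric isomers: I cis; I trans.
Each arrangement has an internal mirror plane or centre of symmetry, so none is chiral.

0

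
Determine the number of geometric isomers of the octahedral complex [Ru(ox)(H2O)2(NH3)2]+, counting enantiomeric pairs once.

An octahedron has six vertices in three trans pairs; every non-trans pair is cis.
Each ox is bidentate and must span two cis positions.
There are 3 geometric isomers: H2O trans, NH3 cis; H2O cis, NH3 cis (chiral); H2O cis, NH3 trans.

3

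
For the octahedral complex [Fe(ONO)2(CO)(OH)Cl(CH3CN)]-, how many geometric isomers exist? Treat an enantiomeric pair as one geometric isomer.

The six octahedral sites form three mutually perpendicular trans pairs.
Exhaustive case analysis gives 9 geometric isomers.

9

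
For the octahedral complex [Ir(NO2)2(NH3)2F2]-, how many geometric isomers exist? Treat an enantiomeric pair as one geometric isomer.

Working through the distinct placements yields 5 geometric isomers: NO2 trans, NH3 trans, F trans; NO2 cis, NH3 cis, F trans; NO2 trans, NH3 cis, F cis; NO2 cis, NH3 cis, F cis (chiral); NO2 cis, NH3 trans, F cis.

5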